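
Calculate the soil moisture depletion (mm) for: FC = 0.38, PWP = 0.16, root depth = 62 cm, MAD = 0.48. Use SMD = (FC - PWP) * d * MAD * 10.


SMD = (FC - PWP) * d * MAD * 10
SMD = (0.38 - 0.16) * 62 * 0.48 * 10
SMD = 0.2200 * 62 * 0.48 * 10

65.4720 mm


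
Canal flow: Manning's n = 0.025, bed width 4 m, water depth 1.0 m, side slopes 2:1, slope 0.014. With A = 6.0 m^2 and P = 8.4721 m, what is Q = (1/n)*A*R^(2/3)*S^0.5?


R = A/P = 6.0/8.4721 = 0.708207
Q = (1/0.025) * 6.0 * 0.708207^(2/3) * 0.014^0.5

22.5622 m^3/s


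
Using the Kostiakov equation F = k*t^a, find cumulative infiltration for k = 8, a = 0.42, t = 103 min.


F = k * t^a = 8 * 103^0.42
F = 8 * 7.004734

56.0379 mm


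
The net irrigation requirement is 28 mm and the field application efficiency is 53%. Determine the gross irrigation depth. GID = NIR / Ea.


Ea = 53% = 0.53
GID = NIR / Ea = 28 / 0.53 = 52.8302 mm

52.8302 mm


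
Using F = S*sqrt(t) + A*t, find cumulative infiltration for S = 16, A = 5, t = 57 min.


F = S*sqrt(t) + A*t
F = 16*sqrt(57) + 5*57
F = 16*7.549834 + 285

405.7973 mm


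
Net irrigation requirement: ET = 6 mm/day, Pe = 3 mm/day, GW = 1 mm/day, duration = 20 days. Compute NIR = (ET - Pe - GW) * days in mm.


Daily deficit = ET - Pe - GW = 6 - 3 - 1 = 2 mm/day
NIR = 2 * 20 = 40 mm

40.0000 mm


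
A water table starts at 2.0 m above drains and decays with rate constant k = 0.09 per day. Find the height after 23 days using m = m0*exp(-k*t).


m = m0 * exp(-k*t)
m = 2.0 * exp(-0.09 * 23)
m = 2.0 * exp(-2.0700)

0.2524 m


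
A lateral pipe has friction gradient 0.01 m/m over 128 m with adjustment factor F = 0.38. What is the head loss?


hf = J * L * F = 0.01 * 128 * 0.38 = 0.4864 m

0.4864 m


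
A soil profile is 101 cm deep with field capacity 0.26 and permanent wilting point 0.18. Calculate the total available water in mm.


AWC = (FC - PWP) * d * 10
AWC = (0.26 - 0.18) * 101 * 10
AWC = 0.0800 * 101 * 10

80.8000 mm


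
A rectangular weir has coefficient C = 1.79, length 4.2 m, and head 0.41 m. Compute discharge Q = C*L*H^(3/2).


Q = C * L * H^(3/2) = 1.79 * 4.2 * 0.41^1.5 = 1.79 * 4.2 * 0.262528

1.9737 m^3/s


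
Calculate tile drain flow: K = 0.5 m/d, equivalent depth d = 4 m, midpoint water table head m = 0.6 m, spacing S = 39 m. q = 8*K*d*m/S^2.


q = 8*K*d*m/S^2
q = 8*0.5*4*0.6/39^2
q = 9.6000 / 1521

0.0063 m/d


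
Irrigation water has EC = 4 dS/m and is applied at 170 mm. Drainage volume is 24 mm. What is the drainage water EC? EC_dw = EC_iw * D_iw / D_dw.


EC_dw = EC_iw * D_iw / D_dw
EC_dw = 4 * 170 / 24
EC_dw = 680 / 24

28.3333 dS/m


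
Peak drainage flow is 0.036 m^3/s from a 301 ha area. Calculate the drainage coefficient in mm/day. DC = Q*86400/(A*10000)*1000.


DC = Q * 86400 / (A * 10000) * 1000
DC = 0.036 * 86400 / (301 * 10000) * 1000
DC = 3110400.0000 / 3010000

1.0334 mm/day


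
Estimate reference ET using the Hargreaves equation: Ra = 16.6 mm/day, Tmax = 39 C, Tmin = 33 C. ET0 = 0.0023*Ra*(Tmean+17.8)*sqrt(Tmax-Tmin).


Tmean = (Tmax + Tmin)/2 = (39 + 33)/2 = 36.0
ET0 = 0.0023 * 16.6 * (36.0 + 17.8) * sqrt(39 - 33)
ET0 = 0.0023 * 16.6 * 53.8 * 2.449490

5.0315 mm/day


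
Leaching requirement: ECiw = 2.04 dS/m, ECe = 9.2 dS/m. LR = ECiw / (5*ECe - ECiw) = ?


LR = ECiw / (5*ECe - ECiw)
LR = 2.04 / (5*9.2 - 2.04)
LR = 2.04 / 43.9600

0.0464


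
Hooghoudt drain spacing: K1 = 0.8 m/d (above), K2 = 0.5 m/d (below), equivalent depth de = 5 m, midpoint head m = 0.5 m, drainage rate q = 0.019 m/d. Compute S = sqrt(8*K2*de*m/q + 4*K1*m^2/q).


S^2 = 8*K2*de*m/q + 4*K1*m^2/q
S^2 = 8*0.5*5*0.5/0.019 + 4*0.8*0.5^2/0.019
S = sqrt(568.4211)

23.8416 m


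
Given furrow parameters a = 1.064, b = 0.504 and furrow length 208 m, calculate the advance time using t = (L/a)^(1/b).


t = (L/a)^(1/b)
t = (208/1.064)^(1/0.504)
t = 195.488722^(1/0.504)

35146.0404 min


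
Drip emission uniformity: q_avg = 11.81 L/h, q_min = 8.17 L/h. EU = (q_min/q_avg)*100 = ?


EU = (q_min/q_avg)*100 = (8.17/11.81)*100 = 69.1787%

69.1787 %


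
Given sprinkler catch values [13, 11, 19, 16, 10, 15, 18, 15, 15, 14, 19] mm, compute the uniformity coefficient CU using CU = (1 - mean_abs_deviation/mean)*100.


mean = 15.000000 mm
MAD = 2.181818 mm
CU = (1 - 2.181818/15.000000)*100

85.4545 %


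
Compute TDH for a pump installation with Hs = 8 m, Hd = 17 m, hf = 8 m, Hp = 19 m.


TDH = Hs + Hd + hf + Hp = 8 + 17 + 8 + 19 = 52

52 m


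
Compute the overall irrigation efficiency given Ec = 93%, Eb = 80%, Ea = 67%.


Ec = 0.93, Eb = 0.8, Ea = 0.67
E = 0.93 * 0.8 * 0.67 * 100 = 49.8480%

49.8480 %


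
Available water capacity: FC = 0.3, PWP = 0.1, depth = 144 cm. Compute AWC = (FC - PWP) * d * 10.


AWC = (FC - PWP) * d * 10
AWC = (0.3 - 0.1) * 144 * 10
AWC = 0.2000 * 144 * 10

288.0000 mm


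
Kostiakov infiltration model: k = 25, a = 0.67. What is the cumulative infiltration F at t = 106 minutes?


F = k * t^a = 25 * 106^0.67
F = 25 * 22.748613

568.7153 mm


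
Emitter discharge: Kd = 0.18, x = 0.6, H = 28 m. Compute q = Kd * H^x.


q = Kd * H^x = 0.18 * 28^0.6 = 0.18 * 7.384053

1.3291 L/h


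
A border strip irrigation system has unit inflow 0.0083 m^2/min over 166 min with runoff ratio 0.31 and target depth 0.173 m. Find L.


L = q*t/((1+r)*Z)
L = 0.0083*166/((1+0.31)*0.173)
L = 1.3778/0.22663

6.0795 m


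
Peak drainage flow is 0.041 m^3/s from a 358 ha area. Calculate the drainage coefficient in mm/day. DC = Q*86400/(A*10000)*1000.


DC = Q * 86400 / (A * 10000) * 1000
DC = 0.041 * 86400 / (358 * 10000) * 1000
DC = 3542400.0000 / 3580000

0.9895 mm/day


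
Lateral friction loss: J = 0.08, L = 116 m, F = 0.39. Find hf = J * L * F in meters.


hf = J * L * F = 0.08 * 116 * 0.39 = 3.6192 m

3.6192 m


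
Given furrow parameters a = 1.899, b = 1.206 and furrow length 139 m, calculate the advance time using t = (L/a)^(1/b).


t = (L/a)^(1/b)
t = (139/1.899)^(1/1.206)
t = 73.196419^(1/1.206)

35.1570 min


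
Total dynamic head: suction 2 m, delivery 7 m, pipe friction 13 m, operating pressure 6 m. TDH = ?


TDH = Hs + Hd + hf + Hp = 2 + 7 + 13 + 6 = 28

28 m


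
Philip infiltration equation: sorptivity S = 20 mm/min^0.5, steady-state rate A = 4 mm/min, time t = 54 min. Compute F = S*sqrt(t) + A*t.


F = S*sqrt(t) + A*t
F = 20*sqrt(54) + 4*54
F = 20*7.348469 + 216

362.9694 mm


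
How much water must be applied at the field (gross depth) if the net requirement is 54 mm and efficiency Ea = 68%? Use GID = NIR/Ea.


Ea = 68% = 0.68
GID = NIR / Ea = 54 / 0.68 = 79.4118 mm

79.4118 mm


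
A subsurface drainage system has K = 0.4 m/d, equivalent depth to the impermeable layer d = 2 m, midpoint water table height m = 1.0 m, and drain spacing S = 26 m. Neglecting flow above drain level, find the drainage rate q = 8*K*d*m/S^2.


q = 8*K*d*m/S^2
q = 8*0.4*2*1.0/26^2
q = 6.4000 / 676

0.0095 m/d


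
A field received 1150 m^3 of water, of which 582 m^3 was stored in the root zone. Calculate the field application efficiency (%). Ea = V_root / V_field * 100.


Ea = V_root / V_field * 100 = 582 / 1150 * 100 = 50.6087%

50.6087 %


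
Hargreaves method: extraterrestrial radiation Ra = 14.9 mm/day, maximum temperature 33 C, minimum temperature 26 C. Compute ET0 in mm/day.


Tmean = (Tmax + Tmin)/2 = (33 + 26)/2 = 29.5
ET0 = 0.0023 * 14.9 * (29.5 + 17.8) * sqrt(33 - 26)
ET0 = 0.0023 * 14.9 * 47.3 * 2.645751

4.2887 mm/day


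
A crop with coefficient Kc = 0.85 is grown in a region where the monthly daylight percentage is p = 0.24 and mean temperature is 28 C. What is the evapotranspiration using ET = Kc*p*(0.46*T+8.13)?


ET = Kc * p * (0.46*T + 8.13)
ET = 0.85 * 0.24 * (0.46*28 + 8.13)
ET = 0.85 * 0.24 * 21.0100

4.2860 mm/day


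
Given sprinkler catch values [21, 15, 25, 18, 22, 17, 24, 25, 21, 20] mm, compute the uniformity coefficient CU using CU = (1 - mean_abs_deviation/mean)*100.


mean = 20.800000 mm
MAD = 2.640000 mm
CU = (1 - 2.640000/20.800000)*100

87.3077 %


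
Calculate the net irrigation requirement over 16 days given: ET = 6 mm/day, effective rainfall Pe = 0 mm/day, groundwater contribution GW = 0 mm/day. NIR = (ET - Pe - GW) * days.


Daily deficit = ET - Pe - GW = 6 - 0 - 0 = 6 mm/day
NIR = 6 * 16 = 96 mm

96.0000 mm


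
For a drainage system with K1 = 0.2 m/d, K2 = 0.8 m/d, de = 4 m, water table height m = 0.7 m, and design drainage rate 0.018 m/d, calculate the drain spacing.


S^2 = 8*K2*de*m/q + 4*K1*m^2/q
S^2 = 8*0.8*4*0.7/0.018 + 4*0.2*0.7^2/0.018
S = sqrt(1017.3333)

31.8957 m


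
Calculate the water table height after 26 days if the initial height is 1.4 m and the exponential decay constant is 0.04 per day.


m = m0 * exp(-k*t)
m = 1.4 * exp(-0.04 * 26)
m = 1.4 * exp(-1.0400)

0.4948 m


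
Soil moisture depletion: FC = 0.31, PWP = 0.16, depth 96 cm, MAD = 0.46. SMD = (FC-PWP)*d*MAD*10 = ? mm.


SMD = (FC - PWP) * d * MAD * 10
SMD = (0.31 - 0.16) * 96 * 0.46 * 10
SMD = 0.1500 * 96 * 0.46 * 10

66.2400 mm


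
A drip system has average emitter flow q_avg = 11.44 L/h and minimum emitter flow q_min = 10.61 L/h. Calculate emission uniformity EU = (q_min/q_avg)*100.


EU = (q_min/q_avg)*100 = (10.61/11.44)*100 = 92.7448%

92.7448 %


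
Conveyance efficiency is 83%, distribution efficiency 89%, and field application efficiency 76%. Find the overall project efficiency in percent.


Ec = 0.83, Eb = 0.89, Ea = 0.76
E = 0.83 * 0.89 * 0.76 * 100 = 56.1412%

56.1412 %


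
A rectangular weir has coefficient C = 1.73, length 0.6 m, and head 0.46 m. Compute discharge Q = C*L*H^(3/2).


Q = C * L * H^(3/2) = 1.73 * 0.6 * 0.46^1.5 = 1.73 * 0.6 * 0.311987

0.3238 m^3/s


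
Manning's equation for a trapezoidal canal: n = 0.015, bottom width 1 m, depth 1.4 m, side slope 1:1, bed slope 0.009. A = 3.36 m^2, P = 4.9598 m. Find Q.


R = A/P = 3.36/4.9598 = 0.677447
Q = (1/0.015) * 3.36 * 0.677447^(2/3) * 0.009^0.5

16.3915 m^3/s


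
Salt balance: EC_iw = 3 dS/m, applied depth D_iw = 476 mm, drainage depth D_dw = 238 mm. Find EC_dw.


EC_dw = EC_iw * D_iw / D_dw
EC_dw = 3 * 476 / 238
EC_dw = 1428 / 238

6.0000 dS/m


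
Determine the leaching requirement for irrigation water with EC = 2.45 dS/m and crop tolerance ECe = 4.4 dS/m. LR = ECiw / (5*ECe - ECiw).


LR = ECiw / (5*ECe - ECiw)
LR = 2.45 / (5*4.4 - 2.45)
LR = 2.45 / 19.5500

0.1253


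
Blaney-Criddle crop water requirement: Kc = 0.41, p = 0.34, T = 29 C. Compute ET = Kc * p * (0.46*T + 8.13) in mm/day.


ET = Kc * p * (0.46*T + 8.13)
ET = 0.41 * 0.34 * (0.46*29 + 8.13)
ET = 0.41 * 0.34 * 21.4700

2.9929 mm/day


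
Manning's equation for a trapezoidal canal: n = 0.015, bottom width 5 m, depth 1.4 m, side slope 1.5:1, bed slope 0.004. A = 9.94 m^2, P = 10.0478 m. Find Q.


R = A/P = 9.94/10.0478 = 0.989271
Q = (1/0.015) * 9.94 * 0.989271^(2/3) * 0.004^0.5

41.6104 m^3/s


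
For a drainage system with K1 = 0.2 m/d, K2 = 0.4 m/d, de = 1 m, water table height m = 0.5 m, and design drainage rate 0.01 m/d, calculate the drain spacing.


S^2 = 8*K2*de*m/q + 4*K1*m^2/q
S^2 = 8*0.4*1*0.5/0.01 + 4*0.2*0.5^2/0.01
S = sqrt(180.0000)

13.4164 m


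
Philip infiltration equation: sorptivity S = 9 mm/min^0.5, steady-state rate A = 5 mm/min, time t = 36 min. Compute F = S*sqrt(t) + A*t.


F = S*sqrt(t) + A*t
F = 9*sqrt(36) + 5*36
F = 9*6.000000 + 180

234.0000 mm


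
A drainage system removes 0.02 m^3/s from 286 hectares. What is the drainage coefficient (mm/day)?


DC = Q * 86400 / (A * 10000) * 1000
DC = 0.02 * 86400 / (286 * 10000) * 1000
DC = 1728000.0000 / 2860000

0.6042 mm/day


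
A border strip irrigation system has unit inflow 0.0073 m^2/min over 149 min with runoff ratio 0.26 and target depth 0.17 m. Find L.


L = q*t/((1+r)*Z)
L = 0.0073*149/((1+0.26)*0.17)
L = 1.0877/0.2142

5.0780 m


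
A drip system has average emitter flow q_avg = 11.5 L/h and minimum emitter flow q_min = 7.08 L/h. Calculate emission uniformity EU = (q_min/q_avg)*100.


EU = (q_min/q_avg)*100 = (7.08/11.5)*100 = 61.5652%

61.5652 %


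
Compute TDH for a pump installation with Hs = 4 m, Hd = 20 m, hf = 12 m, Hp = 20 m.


TDH = Hs + Hd + hf + Hp = 4 + 20 + 12 + 20 = 56

56 m


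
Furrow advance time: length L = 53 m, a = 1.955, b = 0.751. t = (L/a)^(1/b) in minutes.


t = (L/a)^(1/b)
t = (53/1.955)^(1/0.751)
t = 27.109974^(1/0.751)

80.9645 min


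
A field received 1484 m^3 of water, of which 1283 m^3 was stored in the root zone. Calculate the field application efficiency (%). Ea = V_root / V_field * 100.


Ea = V_root / V_field * 100 = 1283 / 1484 * 100 = 86.4555%

86.4555 %


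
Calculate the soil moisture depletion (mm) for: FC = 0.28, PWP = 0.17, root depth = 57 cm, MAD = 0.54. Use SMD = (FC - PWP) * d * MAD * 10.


SMD = (FC - PWP) * d * MAD * 10
SMD = (0.28 - 0.17) * 57 * 0.54 * 10
SMD = 0.1100 * 57 * 0.54 * 10

33.8580 mm


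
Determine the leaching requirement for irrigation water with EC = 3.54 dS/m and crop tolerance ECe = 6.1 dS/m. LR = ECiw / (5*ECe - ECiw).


LR = ECiw / (5*ECe - ECiw)
LR = 3.54 / (5*6.1 - 3.54)
LR = 3.54 / 26.9600

0.1313


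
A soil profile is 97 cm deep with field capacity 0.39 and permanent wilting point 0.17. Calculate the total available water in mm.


AWC = (FC - PWP) * d * 10
AWC = (0.39 - 0.17) * 97 * 10
AWC = 0.2200 * 97 * 10

213.4000 mm


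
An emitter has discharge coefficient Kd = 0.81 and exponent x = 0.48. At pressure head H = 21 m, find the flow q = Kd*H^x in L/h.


q = Kd * H^x = 0.81 * 21^0.48 = 0.81 * 4.311866

3.4926 L/h


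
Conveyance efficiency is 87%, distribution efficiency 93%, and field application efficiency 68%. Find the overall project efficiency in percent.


Ec = 0.87, Eb = 0.93, Ea = 0.68
E = 0.87 * 0.93 * 0.68 * 100 = 55.0188%

55.0188 %


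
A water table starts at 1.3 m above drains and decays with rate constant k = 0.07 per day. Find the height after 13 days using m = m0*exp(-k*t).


m = m0 * exp(-k*t)
m = 1.3 * exp(-0.07 * 13)
m = 1.3 * exp(-0.9100)

0.5233 m


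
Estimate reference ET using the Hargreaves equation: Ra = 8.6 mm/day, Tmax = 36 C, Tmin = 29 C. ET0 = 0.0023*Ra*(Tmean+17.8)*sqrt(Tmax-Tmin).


Tmean = (Tmax + Tmin)/2 = (36 + 29)/2 = 32.5
ET0 = 0.0023 * 8.6 * (32.5 + 17.8) * sqrt(36 - 29)
ET0 = 0.0023 * 8.6 * 50.3 * 2.645751

2.6323 mm/day


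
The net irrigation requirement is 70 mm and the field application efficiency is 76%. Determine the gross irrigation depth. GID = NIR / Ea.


Ea = 76% = 0.76
GID = NIR / Ea = 70 / 0.76 = 92.1053 mm

92.1053 mm


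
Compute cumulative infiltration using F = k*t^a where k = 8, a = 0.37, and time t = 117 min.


F = k * t^a = 8 * 117^0.37
F = 8 * 5.824099

46.5928 mm


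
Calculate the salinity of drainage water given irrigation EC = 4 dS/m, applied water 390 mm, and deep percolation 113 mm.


EC_dw = EC_iw * D_iw / D_dw
EC_dw = 4 * 390 / 113
EC_dw = 1560 / 113

13.8053 dS/m


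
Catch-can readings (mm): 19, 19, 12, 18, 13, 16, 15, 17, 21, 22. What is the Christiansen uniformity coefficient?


mean = 17.200000 mm
MAD = 2.600000 mm
CU = (1 - 2.600000/17.200000)*100

84.8837 %


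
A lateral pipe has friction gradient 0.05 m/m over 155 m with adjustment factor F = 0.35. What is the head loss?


hf = J * L * F = 0.05 * 155 * 0.35 = 2.7125 m

2.7125 m


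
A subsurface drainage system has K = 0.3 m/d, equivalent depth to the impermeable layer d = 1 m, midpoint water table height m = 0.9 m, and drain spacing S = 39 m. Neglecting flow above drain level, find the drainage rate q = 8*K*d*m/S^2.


q = 8*K*d*m/S^2
q = 8*0.3*1*0.9/39^2
q = 2.1600 / 1521

0.0014 m/d


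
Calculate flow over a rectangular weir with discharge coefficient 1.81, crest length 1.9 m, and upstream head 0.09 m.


Q = C * L * H^(3/2) = 1.81 * 1.9 * 0.09^1.5 = 1.81 * 1.9 * 0.027000

0.0929 m^3/s


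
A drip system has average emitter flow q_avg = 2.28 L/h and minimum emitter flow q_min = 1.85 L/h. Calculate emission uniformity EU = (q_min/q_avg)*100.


EU = (q_min/q_avg)*100 = (1.85/2.28)*100 = 81.1404%

81.1404 %


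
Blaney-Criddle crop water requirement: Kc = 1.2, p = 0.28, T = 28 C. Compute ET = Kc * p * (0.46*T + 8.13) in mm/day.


ET = Kc * p * (0.46*T + 8.13)
ET = 1.2 * 0.28 * (0.46*28 + 8.13)
ET = 1.2 * 0.28 * 21.0100

7.0594 mm/day


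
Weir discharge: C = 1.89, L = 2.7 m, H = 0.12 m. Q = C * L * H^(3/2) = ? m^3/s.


Q = C * L * H^(3/2) = 1.89 * 2.7 * 0.12^1.5 = 1.89 * 2.7 * 0.041569

0.2121 m^3/s


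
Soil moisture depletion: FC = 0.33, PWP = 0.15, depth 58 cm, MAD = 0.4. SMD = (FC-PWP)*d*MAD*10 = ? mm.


SMD = (FC - PWP) * d * MAD * 10
SMD = (0.33 - 0.15) * 58 * 0.4 * 10
SMD = 0.1800 * 58 * 0.4 * 10

41.7600 mm


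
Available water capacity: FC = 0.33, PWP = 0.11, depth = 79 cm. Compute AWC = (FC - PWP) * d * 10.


AWC = (FC - PWP) * d * 10
AWC = (0.33 - 0.11) * 79 * 10
AWC = 0.2200 * 79 * 10

173.8000 mm


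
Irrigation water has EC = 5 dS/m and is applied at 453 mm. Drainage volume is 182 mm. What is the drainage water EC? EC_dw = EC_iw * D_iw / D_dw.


EC_dw = EC_iw * D_iw / D_dw
EC_dw = 5 * 453 / 182
EC_dw = 2265 / 182

12.4451 dS/m


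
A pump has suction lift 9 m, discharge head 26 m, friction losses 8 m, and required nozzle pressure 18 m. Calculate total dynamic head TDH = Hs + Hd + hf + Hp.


TDH = Hs + Hd + hf + Hp = 9 + 26 + 8 + 18 = 61

61 m


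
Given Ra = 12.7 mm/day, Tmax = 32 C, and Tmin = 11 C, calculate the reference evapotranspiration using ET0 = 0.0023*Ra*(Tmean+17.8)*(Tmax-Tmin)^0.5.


Tmean = (Tmax + Tmin)/2 = (32 + 11)/2 = 21.5
ET0 = 0.0023 * 12.7 * (21.5 + 17.8) * sqrt(32 - 11)
ET0 = 0.0023 * 12.7 * 39.3 * 4.582576

5.2606 mm/day


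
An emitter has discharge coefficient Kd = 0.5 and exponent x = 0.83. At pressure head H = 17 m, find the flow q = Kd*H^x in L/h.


q = Kd * H^x = 0.5 * 17^0.83 = 0.5 * 10.502014

5.2510 L/h


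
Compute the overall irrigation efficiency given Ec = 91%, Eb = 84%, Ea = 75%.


Ec = 0.91, Eb = 0.84, Ea = 0.75
E = 0.91 * 0.84 * 0.75 * 100 = 57.3300%

57.3300 %


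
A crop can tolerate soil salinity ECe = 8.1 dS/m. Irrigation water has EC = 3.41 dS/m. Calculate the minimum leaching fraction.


LR = ECiw / (5*ECe - ECiw)
LR = 3.41 / (5*8.1 - 3.41)
LR = 3.41 / 37.0900

0.0919


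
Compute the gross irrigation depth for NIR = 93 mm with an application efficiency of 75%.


Ea = 75% = 0.75
GID = NIR / Ea = 93 / 0.75 = 124.0000 mm

124.0000 mm


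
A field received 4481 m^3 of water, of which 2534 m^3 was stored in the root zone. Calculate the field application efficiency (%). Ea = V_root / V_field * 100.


Ea = V_root / V_field * 100 = 2534 / 4481 * 100 = 56.5499%

56.5499 %


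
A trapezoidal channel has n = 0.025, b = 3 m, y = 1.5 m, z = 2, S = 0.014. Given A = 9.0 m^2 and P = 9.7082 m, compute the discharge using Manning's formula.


R = A/P = 9.0/9.7082 = 0.927051
Q = (1/0.025) * 9.0 * 0.927051^(2/3) * 0.014^0.5

40.4982 m^3/s


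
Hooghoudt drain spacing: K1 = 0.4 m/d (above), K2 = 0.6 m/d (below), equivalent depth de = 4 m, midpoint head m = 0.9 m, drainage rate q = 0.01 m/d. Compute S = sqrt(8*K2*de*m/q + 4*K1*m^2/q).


S^2 = 8*K2*de*m/q + 4*K1*m^2/q
S^2 = 8*0.6*4*0.9/0.01 + 4*0.4*0.9^2/0.01
S = sqrt(1857.6000)

43.0999 m


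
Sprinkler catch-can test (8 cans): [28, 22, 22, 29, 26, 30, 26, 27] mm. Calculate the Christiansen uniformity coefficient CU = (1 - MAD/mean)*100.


mean = 26.250000 mm
MAD = 2.250000 mm
CU = (1 - 2.250000/26.250000)*100

91.4286 %


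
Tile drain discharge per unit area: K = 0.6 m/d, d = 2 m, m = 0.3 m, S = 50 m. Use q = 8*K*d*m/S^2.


q = 8*K*d*m/S^2
q = 8*0.6*2*0.3/50^2
q = 2.8800 / 2500

0.0012 m/d


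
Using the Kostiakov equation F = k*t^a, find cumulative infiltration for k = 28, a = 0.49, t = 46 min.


F = k * t^a = 28 * 46^0.49
F = 28 * 6.527567

182.7719 mm


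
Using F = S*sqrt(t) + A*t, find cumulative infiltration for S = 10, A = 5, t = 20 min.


F = S*sqrt(t) + A*t
F = 10*sqrt(20) + 5*20
F = 10*4.472136 + 100

144.7214 mm


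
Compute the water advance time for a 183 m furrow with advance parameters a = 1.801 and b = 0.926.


t = (L/a)^(1/b)
t = (183/1.801)^(1/0.926)
t = 101.610217^(1/0.926)

147.0006 min


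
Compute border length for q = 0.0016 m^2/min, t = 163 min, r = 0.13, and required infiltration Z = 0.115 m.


L = q*t/((1+r)*Z)
L = 0.0016*163/((1+0.13)*0.115)
L = 0.2608/0.12995

2.0069 m


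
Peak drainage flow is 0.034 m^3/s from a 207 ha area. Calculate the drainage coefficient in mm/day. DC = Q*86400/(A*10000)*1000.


DC = Q * 86400 / (A * 10000) * 1000
DC = 0.034 * 86400 / (207 * 10000) * 1000
DC = 2937600.0000 / 2070000

1.4191 mm/day


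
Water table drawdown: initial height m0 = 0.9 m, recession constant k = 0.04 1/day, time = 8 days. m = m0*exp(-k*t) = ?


m = m0 * exp(-k*t)
m = 0.9 * exp(-0.04 * 8)
m = 0.9 * exp(-0.3200)

0.6535 m


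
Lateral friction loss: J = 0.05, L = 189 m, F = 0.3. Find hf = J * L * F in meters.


hf = J * L * F = 0.05 * 189 * 0.3 = 2.8350 m

2.8350 m


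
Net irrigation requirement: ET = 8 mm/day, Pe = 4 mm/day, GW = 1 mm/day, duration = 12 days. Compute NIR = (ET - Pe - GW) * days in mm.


Daily deficit = ET - Pe - GW = 8 - 4 - 1 = 3 mm/day
NIR = 3 * 12 = 36 mm

36.0000 mm


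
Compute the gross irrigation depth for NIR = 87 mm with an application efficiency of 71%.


Ea = 71% = 0.71
GID = NIR / Ea = 87 / 0.71 = 122.5352 mm

122.5352 mm


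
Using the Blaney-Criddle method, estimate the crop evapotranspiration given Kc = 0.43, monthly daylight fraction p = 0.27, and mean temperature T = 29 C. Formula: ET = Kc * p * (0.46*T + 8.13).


ET = Kc * p * (0.46*T + 8.13)
ET = 0.43 * 0.27 * (0.46*29 + 8.13)
ET = 0.43 * 0.27 * 21.4700

2.4927 mm/day


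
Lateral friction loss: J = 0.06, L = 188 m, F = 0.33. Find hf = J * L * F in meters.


hf = J * L * F = 0.06 * 188 * 0.33 = 3.7224 m

3.7224 m


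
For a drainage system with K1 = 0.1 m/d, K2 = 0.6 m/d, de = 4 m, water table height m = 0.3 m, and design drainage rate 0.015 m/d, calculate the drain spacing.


S^2 = 8*K2*de*m/q + 4*K1*m^2/q
S^2 = 8*0.6*4*0.3/0.015 + 4*0.1*0.3^2/0.015
S = sqrt(386.4000)

19.6571 m


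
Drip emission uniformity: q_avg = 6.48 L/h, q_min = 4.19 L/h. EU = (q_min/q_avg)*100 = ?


EU = (q_min/q_avg)*100 = (4.19/6.48)*100 = 64.6605%

64.6605 %


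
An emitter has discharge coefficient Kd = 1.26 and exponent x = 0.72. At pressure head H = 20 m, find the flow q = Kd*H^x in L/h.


q = Kd * H^x = 1.26 * 20^0.72 = 1.26 * 8.644534

10.8921 L/h


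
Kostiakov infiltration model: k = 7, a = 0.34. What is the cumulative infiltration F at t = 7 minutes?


F = k * t^a = 7 * 7^0.34
F = 7 * 1.937909

13.5654 mm


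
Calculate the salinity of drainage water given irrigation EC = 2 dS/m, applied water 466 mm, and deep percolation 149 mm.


EC_dw = EC_iw * D_iw / D_dw
EC_dw = 2 * 466 / 149
EC_dw = 932 / 149

6.2550 dS/m


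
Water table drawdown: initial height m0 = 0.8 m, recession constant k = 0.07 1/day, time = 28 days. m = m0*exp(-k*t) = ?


m = m0 * exp(-k*t)
m = 0.8 * exp(-0.07 * 28)
m = 0.8 * exp(-1.9600)

0.1127 m


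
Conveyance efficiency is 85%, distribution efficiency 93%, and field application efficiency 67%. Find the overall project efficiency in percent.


Ec = 0.85, Eb = 0.93, Ea = 0.67
E = 0.85 * 0.93 * 0.67 * 100 = 52.9635%

52.9635 %


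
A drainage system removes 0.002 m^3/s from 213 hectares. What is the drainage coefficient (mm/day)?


DC = Q * 86400 / (A * 10000) * 1000
DC = 0.002 * 86400 / (213 * 10000) * 1000
DC = 172800.0000 / 2130000

0.0811 mm/day


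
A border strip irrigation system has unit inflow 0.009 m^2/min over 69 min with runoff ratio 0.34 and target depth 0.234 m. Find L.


L = q*t/((1+r)*Z)
L = 0.009*69/((1+0.34)*0.234)
L = 0.621/0.31356

1.9805 m


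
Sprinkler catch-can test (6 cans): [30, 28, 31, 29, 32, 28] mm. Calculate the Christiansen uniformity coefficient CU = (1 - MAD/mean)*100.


mean = 29.666667 mm
MAD = 1.333333 mm
CU = (1 - 1.333333/29.666667)*100

95.5056 %


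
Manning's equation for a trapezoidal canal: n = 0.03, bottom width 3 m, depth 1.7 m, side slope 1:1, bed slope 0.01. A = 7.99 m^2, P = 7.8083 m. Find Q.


R = A/P = 7.99/7.8083 = 1.023270
Q = (1/0.03) * 7.99 * 1.023270^(2/3) * 0.01^0.5

27.0449 m^3/s


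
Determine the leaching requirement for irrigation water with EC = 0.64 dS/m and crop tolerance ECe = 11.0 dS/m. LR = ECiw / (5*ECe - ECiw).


LR = ECiw / (5*ECe - ECiw)
LR = 0.64 / (5*11.0 - 0.64)
LR = 0.64 / 54.3600

0.0118


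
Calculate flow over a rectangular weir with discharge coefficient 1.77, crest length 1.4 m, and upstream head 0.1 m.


Q = C * L * H^(3/2) = 1.77 * 1.4 * 0.1^1.5 = 1.77 * 1.4 * 0.031623

0.0784 m^3/s


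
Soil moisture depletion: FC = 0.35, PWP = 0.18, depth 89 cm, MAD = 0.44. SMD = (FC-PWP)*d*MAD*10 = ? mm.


SMD = (FC - PWP) * d * MAD * 10
SMD = (0.35 - 0.18) * 89 * 0.44 * 10
SMD = 0.1700 * 89 * 0.44 * 10

66.5720 mm


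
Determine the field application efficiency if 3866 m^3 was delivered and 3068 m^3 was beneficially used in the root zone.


Ea = V_root / V_field * 100 = 3068 / 3866 * 100 = 79.3585%

79.3585 %


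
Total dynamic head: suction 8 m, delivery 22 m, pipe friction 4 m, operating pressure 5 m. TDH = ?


TDH = Hs + Hd + hf + Hp = 8 + 22 + 4 + 5 = 39

39 m


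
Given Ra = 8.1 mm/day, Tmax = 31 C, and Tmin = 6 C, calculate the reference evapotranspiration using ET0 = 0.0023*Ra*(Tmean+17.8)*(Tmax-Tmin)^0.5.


Tmean = (Tmax + Tmin)/2 = (31 + 6)/2 = 18.5
ET0 = 0.0023 * 8.1 * (18.5 + 17.8) * sqrt(31 - 6)
ET0 = 0.0023 * 8.1 * 36.3 * 5.000000

3.3813 mm/day


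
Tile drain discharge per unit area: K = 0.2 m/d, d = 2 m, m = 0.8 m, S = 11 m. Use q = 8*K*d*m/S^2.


q = 8*K*d*m/S^2
q = 8*0.2*2*0.8/11^2
q = 2.5600 / 121

0.0212 m/d


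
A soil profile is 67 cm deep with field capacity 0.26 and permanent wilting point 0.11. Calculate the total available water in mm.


AWC = (FC - PWP) * d * 10
AWC = (0.26 - 0.11) * 67 * 10
AWC = 0.1500 * 67 * 10

100.5000 mm


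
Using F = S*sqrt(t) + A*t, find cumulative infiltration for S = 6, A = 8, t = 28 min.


F = S*sqrt(t) + A*t
F = 6*sqrt(28) + 8*28
F = 6*5.291503 + 224

255.7490 mm


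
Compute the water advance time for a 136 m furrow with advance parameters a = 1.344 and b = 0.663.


t = (L/a)^(1/b)
t = (136/1.344)^(1/0.663)
t = 101.190476^(1/0.663)

1057.6533 min


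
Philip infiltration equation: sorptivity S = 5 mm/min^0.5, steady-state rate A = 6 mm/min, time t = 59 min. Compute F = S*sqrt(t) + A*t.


F = S*sqrt(t) + A*t
F = 5*sqrt(59) + 6*59
F = 5*7.681146 + 354

392.4057 mm


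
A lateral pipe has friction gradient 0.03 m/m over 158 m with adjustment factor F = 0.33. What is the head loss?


hf = J * L * F = 0.03 * 158 * 0.33 = 1.5642 m

1.5642 m


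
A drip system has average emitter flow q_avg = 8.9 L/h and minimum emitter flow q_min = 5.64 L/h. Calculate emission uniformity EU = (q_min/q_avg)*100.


EU = (q_min/q_avg)*100 = (5.64/8.9)*100 = 63.3708%

63.3708 %


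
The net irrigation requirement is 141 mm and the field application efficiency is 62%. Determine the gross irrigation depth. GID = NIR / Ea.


Ea = 62% = 0.62
GID = NIR / Ea = 141 / 0.62 = 227.4194 mm

227.4194 mm


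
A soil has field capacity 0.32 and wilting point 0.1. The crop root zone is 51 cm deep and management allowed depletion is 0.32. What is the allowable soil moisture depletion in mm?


SMD = (FC - PWP) * d * MAD * 10
SMD = (0.32 - 0.1) * 51 * 0.32 * 10
SMD = 0.2200 * 51 * 0.32 * 10

35.9040 mm


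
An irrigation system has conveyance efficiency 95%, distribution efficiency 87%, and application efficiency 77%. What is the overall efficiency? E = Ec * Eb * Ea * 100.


Ec = 0.95, Eb = 0.87, Ea = 0.77
E = 0.95 * 0.87 * 0.77 * 100 = 63.6405%

63.6405 %


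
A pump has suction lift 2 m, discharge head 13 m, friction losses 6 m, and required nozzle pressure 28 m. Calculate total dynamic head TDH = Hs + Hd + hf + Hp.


TDH = Hs + Hd + hf + Hp = 2 + 13 + 6 + 28 = 49

49 m


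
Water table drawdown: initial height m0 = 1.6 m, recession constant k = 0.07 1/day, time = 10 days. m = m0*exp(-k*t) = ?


m = m0 * exp(-k*t)
m = 1.6 * exp(-0.07 * 10)
m = 1.6 * exp(-0.7000)

0.7945 m


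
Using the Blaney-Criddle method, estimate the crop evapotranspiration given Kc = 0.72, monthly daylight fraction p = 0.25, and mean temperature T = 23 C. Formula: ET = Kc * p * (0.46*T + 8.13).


ET = Kc * p * (0.46*T + 8.13)
ET = 0.72 * 0.25 * (0.46*23 + 8.13)
ET = 0.72 * 0.25 * 18.7100

3.3678 mm/day


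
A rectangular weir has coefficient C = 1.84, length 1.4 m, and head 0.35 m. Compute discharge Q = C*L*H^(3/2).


Q = C * L * H^(3/2) = 1.84 * 1.4 * 0.35^1.5 = 1.84 * 1.4 * 0.207063

0.5334 m^3/s


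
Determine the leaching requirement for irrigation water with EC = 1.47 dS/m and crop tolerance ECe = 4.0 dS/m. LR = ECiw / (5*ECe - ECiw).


LR = ECiw / (5*ECe - ECiw)
LR = 1.47 / (5*4.0 - 1.47)
LR = 1.47 / 18.5300

0.0793


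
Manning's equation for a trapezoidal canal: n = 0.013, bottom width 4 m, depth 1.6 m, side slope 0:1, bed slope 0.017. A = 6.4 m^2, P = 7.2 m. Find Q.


R = A/P = 6.4/7.2 = 0.888889
Q = (1/0.013) * 6.4 * 0.888889^(2/3) * 0.017^0.5

59.3416 m^3/s


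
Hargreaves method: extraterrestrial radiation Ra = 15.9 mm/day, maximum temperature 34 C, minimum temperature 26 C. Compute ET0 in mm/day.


Tmean = (Tmax + Tmin)/2 = (34 + 26)/2 = 30.0
ET0 = 0.0023 * 15.9 * (30.0 + 17.8) * sqrt(34 - 26)
ET0 = 0.0023 * 15.9 * 47.8 * 2.828427

4.9442 mm/day


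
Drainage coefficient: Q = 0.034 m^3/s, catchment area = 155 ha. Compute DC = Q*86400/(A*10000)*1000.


DC = Q * 86400 / (A * 10000) * 1000
DC = 0.034 * 86400 / (155 * 10000) * 1000
DC = 2937600.0000 / 1550000

1.8952 mm/day


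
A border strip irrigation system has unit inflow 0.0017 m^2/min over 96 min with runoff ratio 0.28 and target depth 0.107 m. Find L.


L = q*t/((1+r)*Z)
L = 0.0017*96/((1+0.28)*0.107)
L = 0.1632/0.13696

1.1916 m


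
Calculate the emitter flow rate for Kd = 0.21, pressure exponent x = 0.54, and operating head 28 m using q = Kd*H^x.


q = Kd * H^x = 0.21 * 28^0.54 = 0.21 * 6.045961

1.2697 L/h


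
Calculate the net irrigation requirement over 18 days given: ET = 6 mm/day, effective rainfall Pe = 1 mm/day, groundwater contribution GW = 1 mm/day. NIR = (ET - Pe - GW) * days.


Daily deficit = ET - Pe - GW = 6 - 1 - 1 = 4 mm/day
NIR = 4 * 18 = 72 mm

72.0000 mm


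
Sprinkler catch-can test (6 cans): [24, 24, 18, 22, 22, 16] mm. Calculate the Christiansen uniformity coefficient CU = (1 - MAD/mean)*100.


mean = 21.000000 mm
MAD = 2.666667 mm
CU = (1 - 2.666667/21.000000)*100

87.3016 %


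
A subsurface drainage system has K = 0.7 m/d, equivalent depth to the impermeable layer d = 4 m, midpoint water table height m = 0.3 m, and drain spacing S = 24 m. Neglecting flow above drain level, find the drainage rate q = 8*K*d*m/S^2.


q = 8*K*d*m/S^2
q = 8*0.7*4*0.3/24^2
q = 6.7200 / 576

0.0117 m/d


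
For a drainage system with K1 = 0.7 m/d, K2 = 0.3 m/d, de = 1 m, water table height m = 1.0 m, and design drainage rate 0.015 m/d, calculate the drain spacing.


S^2 = 8*K2*de*m/q + 4*K1*m^2/q
S^2 = 8*0.3*1*1.0/0.015 + 4*0.7*1.0^2/0.015
S = sqrt(346.6667)

18.6190 m


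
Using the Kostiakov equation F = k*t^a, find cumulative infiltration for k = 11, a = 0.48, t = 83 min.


F = k * t^a = 11 * 83^0.48
F = 11 * 8.339835

91.7382 mm


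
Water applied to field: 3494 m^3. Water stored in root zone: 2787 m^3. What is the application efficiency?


Ea = V_root / V_field * 100 = 2787 / 3494 * 100 = 79.7653%

79.7653 %


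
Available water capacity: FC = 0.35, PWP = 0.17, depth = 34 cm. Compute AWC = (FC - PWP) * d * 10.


AWC = (FC - PWP) * d * 10
AWC = (0.35 - 0.17) * 34 * 10
AWC = 0.1800 * 34 * 10

61.2000 mm


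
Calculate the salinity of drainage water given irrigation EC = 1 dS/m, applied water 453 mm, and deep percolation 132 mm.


EC_dw = EC_iw * D_iw / D_dw
EC_dw = 1 * 453 / 132
EC_dw = 453 / 132

3.4318 dS/m


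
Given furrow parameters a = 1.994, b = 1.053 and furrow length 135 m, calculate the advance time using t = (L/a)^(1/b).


t = (L/a)^(1/b)
t = (135/1.994)^(1/1.053)
t = 67.703109^(1/1.053)

54.7608 min


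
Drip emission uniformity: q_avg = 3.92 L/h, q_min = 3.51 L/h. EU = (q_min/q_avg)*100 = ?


EU = (q_min/q_avg)*100 = (3.51/3.92)*100 = 89.5408%

89.5408 %


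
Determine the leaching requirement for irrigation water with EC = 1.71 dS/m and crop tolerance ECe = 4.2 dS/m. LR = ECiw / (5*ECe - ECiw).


LR = ECiw / (5*ECe - ECiw)
LR = 1.71 / (5*4.2 - 1.71)
LR = 1.71 / 19.2900

0.0886


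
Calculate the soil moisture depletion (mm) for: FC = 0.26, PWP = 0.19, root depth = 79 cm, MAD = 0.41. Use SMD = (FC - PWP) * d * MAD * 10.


SMD = (FC - PWP) * d * MAD * 10
SMD = (0.26 - 0.19) * 79 * 0.41 * 10
SMD = 0.0700 * 79 * 0.41 * 10

22.6730 mm


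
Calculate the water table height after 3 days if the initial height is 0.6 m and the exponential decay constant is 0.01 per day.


m = m0 * exp(-k*t)
m = 0.6 * exp(-0.01 * 3)
m = 0.6 * exp(-0.0300)

0.5823 m


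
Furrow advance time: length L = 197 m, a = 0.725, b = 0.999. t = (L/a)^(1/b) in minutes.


t = (L/a)^(1/b)
t = (197/0.725)^(1/0.999)
t = 271.724138^(1/0.999)

273.2529 min


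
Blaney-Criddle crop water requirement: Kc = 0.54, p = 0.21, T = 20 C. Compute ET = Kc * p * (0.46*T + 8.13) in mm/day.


ET = Kc * p * (0.46*T + 8.13)
ET = 0.54 * 0.21 * (0.46*20 + 8.13)
ET = 0.54 * 0.21 * 17.3300

1.9652 mm/day


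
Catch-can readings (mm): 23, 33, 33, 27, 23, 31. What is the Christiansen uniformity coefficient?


mean = 28.333333 mm
MAD = 4.000000 mm
CU = (1 - 4.000000/28.333333)*100

85.8824 %


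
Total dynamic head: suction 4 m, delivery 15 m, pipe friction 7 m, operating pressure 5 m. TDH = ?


TDH = Hs + Hd + hf + Hp = 4 + 15 + 7 + 5 = 31

31 m


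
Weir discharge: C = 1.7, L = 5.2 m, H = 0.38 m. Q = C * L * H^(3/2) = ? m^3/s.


Q = C * L * H^(3/2) = 1.7 * 5.2 * 0.38^1.5 = 1.7 * 5.2 * 0.234248

2.0708 m^3/s


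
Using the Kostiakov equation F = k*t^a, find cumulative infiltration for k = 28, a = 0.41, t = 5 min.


F = k * t^a = 28 * 5^0.41
F = 28 * 1.934540

54.1671 mm


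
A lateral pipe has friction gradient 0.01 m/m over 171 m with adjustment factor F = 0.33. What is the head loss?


hf = J * L * F = 0.01 * 171 * 0.33 = 0.5643 m

0.5643 m


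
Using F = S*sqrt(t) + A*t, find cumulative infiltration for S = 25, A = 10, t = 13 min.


F = S*sqrt(t) + A*t
F = 25*sqrt(13) + 10*13
F = 25*3.605551 + 130

220.1388 mm


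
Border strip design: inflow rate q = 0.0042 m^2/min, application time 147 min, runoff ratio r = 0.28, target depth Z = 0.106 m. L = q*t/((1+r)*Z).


L = q*t/((1+r)*Z)
L = 0.0042*147/((1+0.28)*0.106)
L = 0.6174/0.13568

4.5504 m


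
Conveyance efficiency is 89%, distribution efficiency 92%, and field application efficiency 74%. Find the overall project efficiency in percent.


Ec = 0.89, Eb = 0.92, Ea = 0.74
E = 0.89 * 0.92 * 0.74 * 100 = 60.5912%

60.5912 %


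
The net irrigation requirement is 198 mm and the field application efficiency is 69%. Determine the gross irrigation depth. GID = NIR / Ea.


Ea = 69% = 0.69
GID = NIR / Ea = 198 / 0.69 = 286.9565 mm

286.9565 mm


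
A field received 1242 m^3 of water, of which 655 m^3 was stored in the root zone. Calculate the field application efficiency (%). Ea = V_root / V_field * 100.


Ea = V_root / V_field * 100 = 655 / 1242 * 100 = 52.7375%

52.7375 %


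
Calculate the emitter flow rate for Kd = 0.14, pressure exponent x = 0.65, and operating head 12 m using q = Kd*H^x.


q = Kd * H^x = 0.14 * 12^0.65 = 0.14 * 5.028840

0.7040 L/h


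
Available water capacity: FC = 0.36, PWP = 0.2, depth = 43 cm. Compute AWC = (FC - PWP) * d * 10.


AWC = (FC - PWP) * d * 10
AWC = (0.36 - 0.2) * 43 * 10
AWC = 0.1600 * 43 * 10

68.8000 mm


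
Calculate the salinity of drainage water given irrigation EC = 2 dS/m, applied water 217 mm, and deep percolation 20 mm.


EC_dw = EC_iw * D_iw / D_dw
EC_dw = 2 * 217 / 20
EC_dw = 434 / 20

21.7000 dS/m


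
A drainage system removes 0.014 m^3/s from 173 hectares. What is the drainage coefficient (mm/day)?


DC = Q * 86400 / (A * 10000) * 1000
DC = 0.014 * 86400 / (173 * 10000) * 1000
DC = 1209600.0000 / 1730000

0.6992 mm/day


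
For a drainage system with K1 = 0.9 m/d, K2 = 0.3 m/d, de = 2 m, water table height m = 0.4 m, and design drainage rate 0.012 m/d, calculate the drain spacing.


S^2 = 8*K2*de*m/q + 4*K1*m^2/q
S^2 = 8*0.3*2*0.4/0.012 + 4*0.9*0.4^2/0.012
S = sqrt(208.0000)

14.4222 m


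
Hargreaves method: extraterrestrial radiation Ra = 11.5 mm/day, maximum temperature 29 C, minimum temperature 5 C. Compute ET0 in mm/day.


Tmean = (Tmax + Tmin)/2 = (29 + 5)/2 = 17.0
ET0 = 0.0023 * 11.5 * (17.0 + 17.8) * sqrt(29 - 5)
ET0 = 0.0023 * 11.5 * 34.8 * 4.898979

4.5093 mm/day


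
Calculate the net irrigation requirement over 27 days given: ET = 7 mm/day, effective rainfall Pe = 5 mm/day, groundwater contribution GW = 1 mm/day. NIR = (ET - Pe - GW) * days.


Daily deficit = ET - Pe - GW = 7 - 5 - 1 = 1 mm/day
NIR = 1 * 27 = 27 mm

27.0000 mm


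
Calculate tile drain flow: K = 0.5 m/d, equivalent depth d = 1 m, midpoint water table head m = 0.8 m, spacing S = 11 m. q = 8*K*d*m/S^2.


q = 8*K*d*m/S^2
q = 8*0.5*1*0.8/11^2
q = 3.2000 / 121

0.0264 m/d


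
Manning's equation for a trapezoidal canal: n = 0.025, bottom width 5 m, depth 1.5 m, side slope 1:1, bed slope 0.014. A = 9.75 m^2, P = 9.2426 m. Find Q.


R = A/P = 9.75/9.2426 = 1.054898
Q = (1/0.025) * 9.75 * 1.054898^(2/3) * 0.014^0.5

47.8192 m^3/s


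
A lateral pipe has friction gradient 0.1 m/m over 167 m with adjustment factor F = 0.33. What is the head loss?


hf = J * L * F = 0.1 * 167 * 0.33 = 5.5110 m

5.5110 m


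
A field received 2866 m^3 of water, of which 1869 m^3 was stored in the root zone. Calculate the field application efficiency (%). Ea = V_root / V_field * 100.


Ea = V_root / V_field * 100 = 1869 / 2866 * 100 = 65.2128%

65.2128 %


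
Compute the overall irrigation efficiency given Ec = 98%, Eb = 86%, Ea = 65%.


Ec = 0.98, Eb = 0.86, Ea = 0.65
E = 0.98 * 0.86 * 0.65 * 100 = 54.7820%

54.7820 %


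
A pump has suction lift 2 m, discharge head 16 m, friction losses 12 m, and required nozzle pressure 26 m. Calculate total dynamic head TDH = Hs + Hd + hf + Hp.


TDH = Hs + Hd + hf + Hp = 2 + 16 + 12 + 26 = 56

56 m


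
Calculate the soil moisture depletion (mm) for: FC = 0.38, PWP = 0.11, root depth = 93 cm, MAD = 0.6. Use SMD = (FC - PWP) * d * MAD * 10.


SMD = (FC - PWP) * d * MAD * 10
SMD = (0.38 - 0.11) * 93 * 0.6 * 10
SMD = 0.2700 * 93 * 0.6 * 10

150.6600 mm


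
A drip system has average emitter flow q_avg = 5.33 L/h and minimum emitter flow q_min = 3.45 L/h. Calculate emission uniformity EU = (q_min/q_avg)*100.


EU = (q_min/q_avg)*100 = (3.45/5.33)*100 = 64.7280%

64.7280 %


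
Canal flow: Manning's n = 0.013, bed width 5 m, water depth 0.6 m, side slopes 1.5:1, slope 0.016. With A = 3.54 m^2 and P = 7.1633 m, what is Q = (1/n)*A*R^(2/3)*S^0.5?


R = A/P = 3.54/7.1633 = 0.494186
Q = (1/0.013) * 3.54 * 0.494186^(2/3) * 0.016^0.5

21.5301 m^3/s


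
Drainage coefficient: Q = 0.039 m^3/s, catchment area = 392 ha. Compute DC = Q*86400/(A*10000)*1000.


DC = Q * 86400 / (A * 10000) * 1000
DC = 0.039 * 86400 / (392 * 10000) * 1000
DC = 3369600.0000 / 3920000

0.8596 mm/day
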